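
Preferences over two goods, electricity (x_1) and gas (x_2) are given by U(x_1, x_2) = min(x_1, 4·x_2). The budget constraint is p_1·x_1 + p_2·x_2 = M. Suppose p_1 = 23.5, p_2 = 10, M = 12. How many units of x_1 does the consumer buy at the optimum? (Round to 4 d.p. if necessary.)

x_1* = 0.4615

Demand: x_1*(p_1,p_2,M) = 4·M/(4·p_1 + p_2), x_2* = M/(4·p_1 + p_2).
Here 4·23.5 + 10 = 104, giving x_1* = 0.4615.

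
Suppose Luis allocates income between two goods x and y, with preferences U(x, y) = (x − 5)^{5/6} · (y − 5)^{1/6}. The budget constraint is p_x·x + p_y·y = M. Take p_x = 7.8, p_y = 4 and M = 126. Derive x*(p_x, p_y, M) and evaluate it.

Let x' = x−5, y' = y−5. MRS = 5·y'/x' = p_x/p_y.
Substituting into the budget: x* = 5 + 5/6·(M − 5·p_x − 5·p_y)/p_x, and y* = 5 + 1/6·(…)/p_y.
Discretionary income = 126 − 5·7.8 − 5·4 = 67; x* = 5 + 5/6·67/7.8 = 12.1581.

x* = 12.1581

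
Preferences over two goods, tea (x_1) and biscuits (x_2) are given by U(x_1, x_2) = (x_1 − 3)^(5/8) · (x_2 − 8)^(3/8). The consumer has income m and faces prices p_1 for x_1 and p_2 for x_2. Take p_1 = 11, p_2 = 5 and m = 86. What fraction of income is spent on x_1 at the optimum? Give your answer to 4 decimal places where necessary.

Let x_1' = x_1−3, x_2' = x_2−8. MRS = (5/3)·x_2'/x_1' = p_1/p_2.
Substituting into the budget: x_1* = 3 + 0.625·(m − 3·p_1 − 8·p_2)/p_1, and x_2* = 8 + 0.375·(…)/p_2.
Discretionary income = 86 − 3·11 − 8·5 = 13; x_1* = 3 + 0.625·13/11 = 3.7386; x_2* = 8 + 0.375·13/5 = 8.975.
Expenditure on x_1: 11·3.7386 = 41.125; share = 0.4782.

share on x_1 = 0.4782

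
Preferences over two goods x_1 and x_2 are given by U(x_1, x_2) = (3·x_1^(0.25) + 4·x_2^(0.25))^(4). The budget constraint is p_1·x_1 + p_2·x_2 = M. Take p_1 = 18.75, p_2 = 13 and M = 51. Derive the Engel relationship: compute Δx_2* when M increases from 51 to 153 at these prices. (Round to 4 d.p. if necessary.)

Δx_2* = 4.8943

Numerically x_2/x_1 = 2.391455, so x_1* = 51/(18.75 + 13·2.391455) = 1.0233 and x_2* = 2.391455·1.0233 = 2.4472.
At M' = 153: x_2* = 7.3415. Change: 7.3415 − 2.4472 = 4.8943.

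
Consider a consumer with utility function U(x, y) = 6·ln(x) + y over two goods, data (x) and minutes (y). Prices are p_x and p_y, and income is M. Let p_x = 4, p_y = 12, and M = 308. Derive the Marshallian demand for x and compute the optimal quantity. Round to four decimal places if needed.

Set MRS = p_x/p_y: (6/x)/1 = p_x/p_y.
So x*(p_x,p_y) = 6·p_y/p_x, independent of income; and y* = (M − 6·p_y)/p_y.
At the given prices: x* = 6·12/4 = 18.

x* = 18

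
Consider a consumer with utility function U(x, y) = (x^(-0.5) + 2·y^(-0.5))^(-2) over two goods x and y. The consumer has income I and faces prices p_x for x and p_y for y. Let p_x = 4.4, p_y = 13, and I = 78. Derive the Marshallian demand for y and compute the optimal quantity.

With the ratio pinned down, the budget gives x* = I/(p_x + p_y·(y/x)) and y* = (y/x)·x*.
Numerically y/x = 0.77095, so x* = 78/(4.4 + 13·0.77095) = 5.4083 and y* = 0.77095·5.4083 = 4.1695.

y* = 4.1695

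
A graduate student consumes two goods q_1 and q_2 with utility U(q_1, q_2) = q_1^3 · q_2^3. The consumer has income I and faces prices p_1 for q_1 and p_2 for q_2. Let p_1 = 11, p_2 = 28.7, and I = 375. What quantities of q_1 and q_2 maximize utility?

MU_q_1/MU_q_2 = (3·q_2)/(3·q_1); tangency sets this equal to p_1/p_2.
So 3·p_2·q_2 = 3·p_1·q_1; combined with the budget, a share 0.5 of income goes to q_1.
Demand: q_1*(p_1,p_2,I) = 0.5·I/p_1 and q_2* = 0.5·I/p_2.
At p_1=11, p_2=28.7, I=375: q_1* = 0.5·375/11 = 17.0455, q_2* = 6.5331.

q_1* = 17.0455, q_2* = 6.5331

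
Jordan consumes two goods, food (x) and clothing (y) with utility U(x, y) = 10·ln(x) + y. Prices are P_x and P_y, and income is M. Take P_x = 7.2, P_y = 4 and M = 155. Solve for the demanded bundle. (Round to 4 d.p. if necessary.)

x* = 5.5556, y* = 28.75

Set MRS = P_x/P_y: (10/x)/1 = P_x/P_y.
So x*(P_x,P_y) = 10·P_y/P_x, independent of income; and y* = (M − 10·P_y)/P_y.
At the given prices: x* = 10·4/7.2 = 5.5556, and y* = 28.75.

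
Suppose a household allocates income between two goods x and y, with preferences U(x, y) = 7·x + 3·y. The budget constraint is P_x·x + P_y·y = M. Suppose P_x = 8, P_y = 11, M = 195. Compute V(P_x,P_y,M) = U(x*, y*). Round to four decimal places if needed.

V = 170.625

Perfect substitutes: compare marginal utility per dollar. 7/P_x vs 3/P_y → 0.875 vs 0.2727.
x gives more utility per dollar, so spend all income on x: x* = M/P_x, y* = 0.
Numerically: x* = 24.375, y* = 0.
Utility at the optimum: U(24.375, 0) = 170.625.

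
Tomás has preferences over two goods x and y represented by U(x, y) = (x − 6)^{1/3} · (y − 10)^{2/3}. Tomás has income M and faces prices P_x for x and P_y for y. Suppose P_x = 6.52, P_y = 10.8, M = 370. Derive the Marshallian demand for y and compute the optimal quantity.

y* = 23.758

Let x' = x−6, y' = y−10. MRS = (1/2)·y'/x' = P_x/P_y.
Substituting into the budget: x* = 6 + 1/3·(M − 6·P_x − 10·P_y)/P_x, and y* = 10 + 2/3·(…)/P_y.
Discretionary income = 370 − 6·6.52 − 10·10.8 = 222.88; y* = 10 + 2/3·222.88/10.8 = 23.758.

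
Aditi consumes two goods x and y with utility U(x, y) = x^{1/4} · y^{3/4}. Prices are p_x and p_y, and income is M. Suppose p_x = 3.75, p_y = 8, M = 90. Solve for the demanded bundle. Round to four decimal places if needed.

At p_x=3.75, p_y=8, M=90: x* = 0.25·90/3.75 = 6, y* = 8.4375.

x* = 6, y* = 8.4375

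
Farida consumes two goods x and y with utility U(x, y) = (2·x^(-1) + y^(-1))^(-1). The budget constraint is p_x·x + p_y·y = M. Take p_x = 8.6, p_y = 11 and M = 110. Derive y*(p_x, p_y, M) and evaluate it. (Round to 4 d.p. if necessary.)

y* = 4.4435

Numerically y/x = 0.625227, so x* = 110/(8.6 + 11·0.625227) = 7.1071 and y* = 0.625227·7.1071 = 4.4435.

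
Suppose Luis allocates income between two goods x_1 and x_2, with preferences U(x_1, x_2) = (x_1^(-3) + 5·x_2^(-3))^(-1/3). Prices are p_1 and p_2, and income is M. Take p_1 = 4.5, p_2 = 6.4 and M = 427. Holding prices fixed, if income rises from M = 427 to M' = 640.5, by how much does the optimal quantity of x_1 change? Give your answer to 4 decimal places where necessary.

MU_x_1 ∝ x_1^(-4), MU_x_2 ∝ 5·x_2^(-4), so MRS = (1/5)·(x_2/x_1)^(4) = p_1/p_2.
Hence x_2/x_1 = (5·p_1/p_2)^(1/(4)), i.e. raised to the 0.25 power.
With the ratio pinned down, the budget gives x_1* = M/(p_1 + p_2·(x_2/x_1)) and x_2* = (x_2/x_1)·x_1*.
Numerically x_2/x_1 = 1.369306, so x_1* = 427/(4.5 + 6.4·1.369306) = 32.1935.
At M' = 640.5: x_1* = 48.2902. Change: 48.2902 − 32.1935 = 16.0967.

Δx_1* = 16.0967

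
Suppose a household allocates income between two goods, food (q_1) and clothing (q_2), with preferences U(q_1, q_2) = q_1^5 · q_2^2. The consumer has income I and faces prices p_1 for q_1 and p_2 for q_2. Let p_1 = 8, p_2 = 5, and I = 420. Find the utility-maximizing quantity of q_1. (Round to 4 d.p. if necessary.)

q_1* = 37.5

MU_q_1/MU_q_2 = (5·q_2)/(2·q_1); tangency sets this equal to p_1/p_2.
So 5·p_2·q_2 = 2·p_1·q_1; combined with the budget, a share 5/7 of income goes to q_1.
Demand: q_1*(p_1,p_2,I) = 5/7·I/p_1 and q_2* = 2/7·I/p_2.
At p_1=8, p_2=5, I=420: q_1* = 5/7·420/8 = 37.5.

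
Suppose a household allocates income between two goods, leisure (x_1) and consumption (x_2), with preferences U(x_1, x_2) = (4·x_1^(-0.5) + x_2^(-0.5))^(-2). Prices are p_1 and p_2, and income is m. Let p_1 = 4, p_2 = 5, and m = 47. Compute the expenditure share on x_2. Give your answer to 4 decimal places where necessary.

MRS = MU_x_1/MU_x_2 = 4·(x_2/x_1)^(1.5). Set equal to p_1/p_2.
Solve for the ratio: x_2/x_1 = [(1/4)·p_1/p_2]^(2/3).
With the ratio pinned down, the budget gives x_1* = m/(p_1 + p_2·(x_2/x_1)) and x_2* = (x_2/x_1)·x_1*.
Numerically x_2/x_1 = 0.341995, so x_1* = 47/(4 + 5·0.341995) = 8.2312 and x_2* = 0.341995·8.2312 = 2.815.
Expenditure on x_2: 5·2.815 = 14.0752; share = 0.2995.

share on x_2 = 0.2995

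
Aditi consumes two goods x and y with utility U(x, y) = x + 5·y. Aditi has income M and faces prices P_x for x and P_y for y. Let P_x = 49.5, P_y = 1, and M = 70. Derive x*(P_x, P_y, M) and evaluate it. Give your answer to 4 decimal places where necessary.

x* = 0

y gives more utility per dollar, so spend all income on y: y* = M/P_y, x* = 0.
Numerically: x* = 0, y* = 70.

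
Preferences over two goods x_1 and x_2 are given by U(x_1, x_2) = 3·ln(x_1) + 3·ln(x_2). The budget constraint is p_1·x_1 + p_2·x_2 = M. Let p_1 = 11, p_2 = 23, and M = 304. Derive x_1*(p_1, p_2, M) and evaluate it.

x_1* = 13.8182

Demand: x_1*(p_1,p_2,M) = 0.5·M/p_1 and x_2* = 0.5·M/p_2.
At p_1=11, p_2=23, M=304: x_1* = 0.5·304/11 = 13.8182.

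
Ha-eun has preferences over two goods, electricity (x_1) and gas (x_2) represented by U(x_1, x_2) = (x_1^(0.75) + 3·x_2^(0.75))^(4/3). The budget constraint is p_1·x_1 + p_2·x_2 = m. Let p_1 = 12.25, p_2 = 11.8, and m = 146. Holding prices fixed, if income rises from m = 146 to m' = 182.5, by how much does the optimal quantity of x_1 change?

Δx_1* = 0.0325

MU_x_1 ∝ x_1^(-0.25), MU_x_2 ∝ 3·x_2^(-0.25), so MRS = (1/3)·(x_2/x_1)^(0.25) = p_1/p_2.
Solve for the ratio: x_2/x_1 = [3·p_1/p_2]^(4).
With the ratio pinned down, the budget gives x_1* = m/(p_1 + p_2·(x_2/x_1)) and x_2* = (x_2/x_1)·x_1*.
Numerically x_2/x_1 = 94.080874, so x_1* = 146/(12.25 + 11.8·94.080874) = 0.1301.
At m' = 182.5: x_1* = 0.1626. Change: 0.1626 − 0.1301 = 0.0325.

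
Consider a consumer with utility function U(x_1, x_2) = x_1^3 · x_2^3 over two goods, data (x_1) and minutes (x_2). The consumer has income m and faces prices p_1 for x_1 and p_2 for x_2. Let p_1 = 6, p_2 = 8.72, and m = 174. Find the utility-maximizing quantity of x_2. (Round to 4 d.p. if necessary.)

x_2* = 9.9771

Demand: x_1*(p_1,p_2,m) = 0.5·m/p_1 and x_2* = 0.5·m/p_2.
At p_1=6, p_2=8.72, m=174: x_2* = 0.5·174/8.72 = 9.9771.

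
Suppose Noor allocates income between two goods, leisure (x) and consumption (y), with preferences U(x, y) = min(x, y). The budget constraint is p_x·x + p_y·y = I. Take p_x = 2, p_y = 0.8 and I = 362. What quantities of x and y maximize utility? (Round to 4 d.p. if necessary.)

With perfect complements, no substitution: consume in ratio x:y = 1:1.
Budget: p_x·x + p_y·x = I, so (p_x + p_y)·x = I.
Demand: x*(p_x,p_y,I) = I/(p_x + p_y), y* = I/(p_x + p_y).
Here 2 + 0.8 = 2.8, giving x* = 129.2857 and y* = 129.2857.

x* = 129.2857, y* = 129.2857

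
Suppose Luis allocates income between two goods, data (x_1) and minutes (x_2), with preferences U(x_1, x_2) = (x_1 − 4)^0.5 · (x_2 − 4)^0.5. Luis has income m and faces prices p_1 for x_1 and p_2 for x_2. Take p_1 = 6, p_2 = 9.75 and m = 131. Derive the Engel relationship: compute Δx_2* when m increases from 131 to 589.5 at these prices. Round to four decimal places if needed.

Δx_2* = 23.5128

Let x_1' = x_1−4, x_2' = x_2−4. MRS = x_2'/x_1' = p_1/p_2.
Substituting into the budget: x_1* = 4 + 0.5·(m − 4·p_1 − 4·p_2)/p_1, and x_2* = 4 + 0.5·(…)/p_2.
Discretionary income = 131 − 4·6 − 4·9.75 = 68; x_2* = 4 + 0.5·68/9.75 = 7.4872.
At m' = 589.5: x_2* = 31. Change: 31 − 7.4872 = 23.5128.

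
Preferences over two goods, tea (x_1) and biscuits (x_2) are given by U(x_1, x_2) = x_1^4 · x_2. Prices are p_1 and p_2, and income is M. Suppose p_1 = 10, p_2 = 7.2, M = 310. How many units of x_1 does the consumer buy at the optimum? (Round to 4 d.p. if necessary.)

The MRS is 4·x_2/x_1. Set MRS = p_1/p_2.
So 4·p_2·x_2 = p_1·x_1; combined with the budget, a share 0.8 of income goes to x_1.
Demand: x_1*(p_1,p_2,M) = 0.8·M/p_1 and x_2* = 0.2·M/p_2.
At p_1=10, p_2=7.2, M=310: x_1* = 0.8·310/10 = 24.8.

x_1* = 24.8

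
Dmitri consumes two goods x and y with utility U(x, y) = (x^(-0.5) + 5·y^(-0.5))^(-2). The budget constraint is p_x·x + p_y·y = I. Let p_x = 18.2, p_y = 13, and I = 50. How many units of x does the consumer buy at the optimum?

x* = 0.7602

MRS = MU_x/MU_y = (1/5)·(y/x)^(1.5). Set equal to p_x/p_y.
Solve for the ratio: y/x = [5·p_x/p_y]^(2/3).
With the ratio pinned down, the budget gives x* = I/(p_x + p_y·(y/x)) and y* = (y/x)·x*.
Numerically y/x = 3.659306, so x* = 50/(18.2 + 13·3.659306) = 0.7602.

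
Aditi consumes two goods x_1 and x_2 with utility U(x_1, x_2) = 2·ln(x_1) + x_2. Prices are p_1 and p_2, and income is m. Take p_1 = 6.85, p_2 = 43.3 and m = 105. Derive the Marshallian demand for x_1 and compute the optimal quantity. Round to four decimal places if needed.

x_1* = 12.6423

MU_x_1 = 2/x_1, MU_x_2 = 1. Tangency: 2/x_1 = p_1/p_2.
So x_1*(p_1,p_2) = 2·p_2/p_1, independent of income; and x_2* = (m − 2·p_2)/p_2.
At the given prices: x_1* = 2·43.3/6.85 = 12.6423.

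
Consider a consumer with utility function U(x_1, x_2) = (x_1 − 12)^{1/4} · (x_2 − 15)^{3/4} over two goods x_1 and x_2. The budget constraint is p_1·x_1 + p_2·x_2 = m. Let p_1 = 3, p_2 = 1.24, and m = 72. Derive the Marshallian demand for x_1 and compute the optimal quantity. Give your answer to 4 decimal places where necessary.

x_1* = 13.45

After buying the subsistence bundle (12, 15), a share 0.25 of the remaining income goes to x_1: x_1* = 12 + 0.25·(m − 12p_1 − 15p_2)/p_1.
Discretionary income = 72 − 12·3 − 15·1.24 = 17.4; x_1* = 12 + 0.25·17.4/3 = 13.45.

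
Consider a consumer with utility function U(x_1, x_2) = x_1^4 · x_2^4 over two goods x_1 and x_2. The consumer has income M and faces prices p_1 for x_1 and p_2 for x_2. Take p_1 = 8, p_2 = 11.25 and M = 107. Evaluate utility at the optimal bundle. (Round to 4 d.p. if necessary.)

At p_1=8, p_2=11.25, M=107: x_1* = 0.5·107/8 = 6.6875, x_2* = 4.7556.
Utility at the optimum: U(6.6875, 4.7556) = 1022963.6892.

V = 1022963.6892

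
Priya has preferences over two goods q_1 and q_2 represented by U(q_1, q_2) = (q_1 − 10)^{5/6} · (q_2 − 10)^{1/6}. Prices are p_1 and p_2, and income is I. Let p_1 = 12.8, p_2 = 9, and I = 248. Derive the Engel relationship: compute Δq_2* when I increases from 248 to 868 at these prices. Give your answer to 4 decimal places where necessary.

Substituting into the budget: q_1* = 10 + 5/6·(I − 10·p_1 − 10·p_2)/p_1, and q_2* = 10 + 1/6·(…)/p_2.
Discretionary income = 248 − 10·12.8 − 10·9 = 30; q_2* = 10 + 1/6·30/9 = 10.5556.
At I' = 868: q_2* = 22.037. Change: 22.037 − 10.5556 = 11.4815.

Δq_2* = 11.4815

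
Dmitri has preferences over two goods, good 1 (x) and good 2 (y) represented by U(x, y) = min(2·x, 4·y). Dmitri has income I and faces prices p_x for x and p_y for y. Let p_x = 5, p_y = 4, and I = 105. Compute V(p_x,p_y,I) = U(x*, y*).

V = 30

With perfect complements, no substitution: consume in ratio x:y = 4:2.
Budget: p_x·x + p_y·(1/2)·x = I, so (4·p_x + 2·p_y)·x = 4·I.
Demand: x*(p_x,p_y,I) = 4·I/(4·p_x + 2·p_y), y* = 2·I/(4·p_x + 2·p_y).
Here 4·5 + 2·4 = 28, giving x* = 15 and y* = 7.5.
Utility at the optimum: U(15, 7.5) = 30.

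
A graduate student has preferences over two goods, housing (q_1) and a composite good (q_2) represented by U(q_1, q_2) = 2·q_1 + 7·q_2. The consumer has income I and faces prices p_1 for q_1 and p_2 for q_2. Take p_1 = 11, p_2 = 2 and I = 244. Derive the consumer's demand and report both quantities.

q_1* = 0, q_2* = 122

Perfect substitutes: compare marginal utility per dollar. 2/p_1 vs 7/p_2 → 0.1818 vs 3.5.
q_2 gives more utility per dollar, so spend all income on q_2: q_2* = I/p_2, q_1* = 0.
Numerically: q_1* = 0, q_2* = 122.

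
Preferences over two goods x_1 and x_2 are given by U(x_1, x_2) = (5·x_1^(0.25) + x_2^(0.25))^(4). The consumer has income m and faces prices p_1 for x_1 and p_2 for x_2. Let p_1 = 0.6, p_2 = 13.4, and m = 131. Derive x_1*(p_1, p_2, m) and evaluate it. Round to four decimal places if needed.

x_1* = 209.627

Numerically x_2/x_1 = 0.00186, so x_1* = 131/(0.6 + 13.4·0.00186) = 209.627.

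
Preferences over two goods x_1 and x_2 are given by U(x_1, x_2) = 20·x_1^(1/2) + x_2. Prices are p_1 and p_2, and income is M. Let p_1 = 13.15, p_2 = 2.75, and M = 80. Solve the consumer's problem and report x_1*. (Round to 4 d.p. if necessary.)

x_1* = 4.3733

MU_x_1 = 10/√x_1, MU_x_2 = 1. Tangency: 10/√x_1 = p_1/p_2.
Thus x_1* = (10·p_2/p_1)² — independent of M — with the rest of income spent on x_2.
Plugging in: x_1* = (10·2.75/13.15)² = 4.3733.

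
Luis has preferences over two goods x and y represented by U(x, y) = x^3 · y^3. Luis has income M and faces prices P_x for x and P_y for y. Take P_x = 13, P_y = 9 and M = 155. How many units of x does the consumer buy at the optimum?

MU_x/MU_y = (3·y)/(3·x); tangency sets this equal to P_x/P_y.
So 3·P_y·y = 3·P_x·x; combined with the budget, a share 0.5 of income goes to x.
Demand: x*(P_x,P_y,M) = 0.5·M/P_x and y* = 0.5·M/P_y.
At P_x=13, P_y=9, M=155: x* = 0.5·155/13 = 5.9615.

x* = 5.9615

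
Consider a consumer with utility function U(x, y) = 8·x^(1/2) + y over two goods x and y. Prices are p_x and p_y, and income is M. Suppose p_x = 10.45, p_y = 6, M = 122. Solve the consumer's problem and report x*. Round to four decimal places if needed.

x* = 5.2746

Solve: √x = 4·p_y/p_x, so x*(p_x,p_y) = (4·p_y/p_x)², and y* = (M − p_x·x*)/p_y.
Plugging in: x* = (4·6/10.45)² = 5.2746.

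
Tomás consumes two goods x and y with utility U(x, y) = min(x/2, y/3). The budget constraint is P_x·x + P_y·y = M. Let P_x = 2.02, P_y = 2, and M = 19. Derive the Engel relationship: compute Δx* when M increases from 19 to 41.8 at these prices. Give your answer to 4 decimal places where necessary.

Here 2·2.02 + 3·2 = 10.04, giving x* = 3.7849.
At M' = 41.8: x* = 8.3267. Change: 8.3267 − 3.7849 = 4.5418.

Δx* = 4.5418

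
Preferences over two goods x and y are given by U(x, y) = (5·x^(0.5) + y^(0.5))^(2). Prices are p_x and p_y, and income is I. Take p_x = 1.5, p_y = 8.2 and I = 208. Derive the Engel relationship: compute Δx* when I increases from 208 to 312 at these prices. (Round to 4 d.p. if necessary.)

Δx* = 68.8297

MRS = MU_x/MU_y = 5·(y/x)^(0.5). Set equal to p_x/p_y.
Hence y/x = ((1/5)·p_x/p_y)^(1/(0.5)), i.e. raised to the 2 power.
With the ratio pinned down, the budget gives x* = I/(p_x + p_y·(y/x)) and y* = (y/x)·x*.
Numerically y/x = 0.001338, so x* = 208/(1.5 + 8.2·0.001338) = 137.6594.
At I' = 312: x* = 206.4891. Change: 206.4891 − 137.6594 = 68.8297.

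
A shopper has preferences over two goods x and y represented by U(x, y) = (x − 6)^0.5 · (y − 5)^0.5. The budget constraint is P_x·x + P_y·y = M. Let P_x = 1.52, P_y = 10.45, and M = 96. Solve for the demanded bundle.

x* = 17.3914, y* = 6.6569

MRS = (y−5)/(x−6). Tangency with P_x/P_y gives y−5 = (P_x/P_y)·(x−6).
After buying the subsistence bundle (6, 5), a share 0.5 of the remaining income goes to x: x* = 6 + 0.5·(M − 6P_x − 5P_y)/P_x.
Discretionary income = 96 − 6·1.52 − 5·10.45 = 34.63; x* = 6 + 0.5·34.63/1.52 = 17.3914; y* = 5 + 0.5·34.63/10.45 = 6.6569.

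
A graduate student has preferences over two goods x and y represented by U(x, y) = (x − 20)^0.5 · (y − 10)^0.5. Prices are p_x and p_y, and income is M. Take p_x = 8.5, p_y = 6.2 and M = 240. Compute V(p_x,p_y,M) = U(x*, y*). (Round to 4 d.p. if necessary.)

Let x' = x−20, y' = y−10. MRS = y'/x' = p_x/p_y.
Substituting into the budget: x* = 20 + 0.5·(M − 20·p_x − 10·p_y)/p_x, and y* = 10 + 0.5·(…)/p_y.
Discretionary income = 240 − 20·8.5 − 10·6.2 = 8; x* = 20 + 0.5·8/8.5 = 20.4706; y* = 10 + 0.5·8/6.2 = 10.6452.
Utility at the optimum: U(20.4706, 10.6452) = 0.551.

V = 0.551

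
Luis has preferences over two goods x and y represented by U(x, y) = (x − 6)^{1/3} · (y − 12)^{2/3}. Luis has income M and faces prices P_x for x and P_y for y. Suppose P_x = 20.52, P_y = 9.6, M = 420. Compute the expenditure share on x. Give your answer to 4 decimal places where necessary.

MRS = (1/2)·(y−12)/(x−6). Tangency with P_x/P_y gives y−12 = 2·(P_x/P_y)·(x−6).
After buying the subsistence bundle (6, 12), a share 1/3 of the remaining income goes to x: x* = 6 + 1/3·(M − 6P_x − 12P_y)/P_x.
Discretionary income = 420 − 6·20.52 − 12·9.6 = 181.68; x* = 6 + 1/3·181.68/20.52 = 8.9513; y* = 12 + 2/3·181.68/9.6 = 24.6167.
Expenditure on x: 20.52·8.9513 = 183.68; share = 0.4373.

share on x = 0.4373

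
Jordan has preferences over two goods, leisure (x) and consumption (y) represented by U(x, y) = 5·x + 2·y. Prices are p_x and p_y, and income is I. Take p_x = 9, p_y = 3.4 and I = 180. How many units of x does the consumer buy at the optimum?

Linear utility — the consumer picks whichever good has higher MU/price: 5/9 = 0.5556 vs 2/3.4 = 0.5882.
y gives more utility per dollar, so spend all income on y: y* = I/p_y, x* = 0.
Numerically: x* = 0, y* = 52.9412.

x* = 0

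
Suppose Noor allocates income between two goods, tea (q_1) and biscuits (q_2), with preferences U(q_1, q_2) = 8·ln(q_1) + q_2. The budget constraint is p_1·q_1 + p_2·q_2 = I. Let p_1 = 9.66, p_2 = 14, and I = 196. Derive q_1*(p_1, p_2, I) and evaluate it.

Set MRS = p_1/p_2: (8/q_1)/1 = p_1/p_2.
So q_1*(p_1,p_2) = 8·p_2/p_1, independent of income; and q_2* = (I − 8·p_2)/p_2.
At the given prices: q_1* = 8·14/9.66 = 11.5942.

q_1* = 11.5942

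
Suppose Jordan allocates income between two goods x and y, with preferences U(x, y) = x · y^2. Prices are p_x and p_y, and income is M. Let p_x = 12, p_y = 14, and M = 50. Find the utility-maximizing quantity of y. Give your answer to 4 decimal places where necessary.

y* = 2.381

MU_x/MU_y = (y)/(2·x); tangency sets this equal to p_x/p_y.
So p_y·y = 2·p_x·x; combined with the budget, a share 1/3 of income goes to x.
Demand: x*(p_x,p_y,M) = 1/3·M/p_x and y* = 2/3·M/p_y.
At p_x=12, p_y=14, M=50: y* = 2/3·50/14 = 2.381.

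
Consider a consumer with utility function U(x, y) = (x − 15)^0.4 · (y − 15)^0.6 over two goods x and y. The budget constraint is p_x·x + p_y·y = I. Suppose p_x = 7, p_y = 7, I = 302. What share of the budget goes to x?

Let x' = x−15, y' = y−15. MRS = (2/3)·y'/x' = p_x/p_y.
After buying the subsistence bundle (15, 15), a share 0.4 of the remaining income goes to x: x* = 15 + 0.4·(I − 15p_x − 15p_y)/p_x.
Discretionary income = 302 − 15·7 − 15·7 = 92; x* = 15 + 0.4·92/7 = 20.2571; y* = 15 + 0.6·92/7 = 22.8857.
Expenditure on x: 7·20.2571 = 141.8; share = 0.4695.

share on x = 0.4695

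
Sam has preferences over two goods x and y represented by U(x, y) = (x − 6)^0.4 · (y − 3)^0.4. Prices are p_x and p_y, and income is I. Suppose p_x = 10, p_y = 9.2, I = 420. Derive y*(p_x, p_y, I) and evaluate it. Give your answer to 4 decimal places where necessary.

MRS = (y−3)/(x−6). Tangency with p_x/p_y gives y−3 = (p_x/p_y)·(x−6).
After buying the subsistence bundle (6, 3), a share 0.5 of the remaining income goes to x: x* = 6 + 0.5·(I − 6p_x − 3p_y)/p_x.
Discretionary income = 420 − 6·10 − 3·9.2 = 332.4; y* = 3 + 0.5·332.4/9.2 = 21.0652.

y* = 21.0652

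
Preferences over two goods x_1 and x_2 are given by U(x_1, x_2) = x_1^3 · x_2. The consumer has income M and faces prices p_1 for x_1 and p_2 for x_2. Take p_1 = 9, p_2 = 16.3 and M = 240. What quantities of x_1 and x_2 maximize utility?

MU_x_1/MU_x_2 = (3·x_2)/(x_1); tangency sets this equal to p_1/p_2.
So 3·p_2·x_2 = p_1·x_1; combined with the budget, a share 0.75 of income goes to x_1.
Demand: x_1*(p_1,p_2,M) = 0.75·M/p_1 and x_2* = 0.25·M/p_2.
At p_1=9, p_2=16.3, M=240: x_1* = 0.75·240/9 = 20, x_2* = 3.681.

x_1* = 20, x_2* = 3.681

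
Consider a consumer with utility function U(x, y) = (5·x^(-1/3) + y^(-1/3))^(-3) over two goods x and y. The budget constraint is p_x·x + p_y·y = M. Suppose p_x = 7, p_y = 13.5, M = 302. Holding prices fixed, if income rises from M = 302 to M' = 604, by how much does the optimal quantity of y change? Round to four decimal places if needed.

Substitute y = (y/x)·x into the budget: x* = M/(p_x + p_y·(y/x)).
Numerically y/x = 0.182745, so x* = 302/(7 + 13.5·0.182745) = 31.9001 and y* = 0.182745·31.9001 = 5.8296.
At M' = 604: y* = 11.6592. Change: 11.6592 − 5.8296 = 5.8296.

Δy* = 5.8296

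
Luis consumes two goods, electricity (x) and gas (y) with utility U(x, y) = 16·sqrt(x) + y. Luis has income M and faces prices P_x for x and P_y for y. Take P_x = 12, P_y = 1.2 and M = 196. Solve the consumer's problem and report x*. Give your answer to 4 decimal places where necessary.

Set MRS = P_x/P_y: 8·x^(−1/2) = P_x/P_y.
Thus x* = (8·P_y/P_x)² — independent of M — with the rest of income spent on y.
Plugging in: x* = (8·1.2/12)² = 0.64.

x* = 0.64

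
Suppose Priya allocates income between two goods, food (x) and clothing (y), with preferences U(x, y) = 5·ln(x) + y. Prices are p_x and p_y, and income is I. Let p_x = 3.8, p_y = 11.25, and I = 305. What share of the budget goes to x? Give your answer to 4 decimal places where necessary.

Set MRS = p_x/p_y: (5/x)/1 = p_x/p_y.
So x*(p_x,p_y) = 5·p_y/p_x, independent of income; and y* = (I − 5·p_y)/p_y.
At the given prices: x* = 5·11.25/3.8 = 14.8026, and y* = 22.1111.
Expenditure on x: 3.8·14.8026 = 56.25; share = 0.1844.

share on x = 0.1844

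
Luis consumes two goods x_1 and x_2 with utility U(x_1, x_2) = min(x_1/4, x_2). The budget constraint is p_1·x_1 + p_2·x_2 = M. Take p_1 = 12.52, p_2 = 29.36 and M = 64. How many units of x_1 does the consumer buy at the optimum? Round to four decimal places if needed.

x_1* = 3.2226

Leontief preferences: the optimum is at the kink where x_1/4 = x_2/1, i.e. x_2 = (1/4)·x_1.
Budget: p_1·x_1 + p_2·(1/4)·x_1 = M, so (4·p_1 + p_2)·x_1 = 4·M.
Demand: x_1*(p_1,p_2,M) = 4·M/(4·p_1 + p_2), x_2* = M/(4·p_1 + p_2).
Here 4·12.52 + 29.36 = 79.44, giving x_1* = 3.2226.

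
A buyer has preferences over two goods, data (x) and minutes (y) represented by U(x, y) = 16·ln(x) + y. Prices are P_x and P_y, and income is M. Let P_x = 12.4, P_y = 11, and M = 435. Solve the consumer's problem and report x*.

MU_x = 16/x, MU_y = 1. Tangency: 16/x = P_x/P_y.
So x*(P_x,P_y) = 16·P_y/P_x, independent of income; and y* = (M − 16·P_y)/P_y.
At the given prices: x* = 16·11/12.4 = 14.1935.

x* = 14.1935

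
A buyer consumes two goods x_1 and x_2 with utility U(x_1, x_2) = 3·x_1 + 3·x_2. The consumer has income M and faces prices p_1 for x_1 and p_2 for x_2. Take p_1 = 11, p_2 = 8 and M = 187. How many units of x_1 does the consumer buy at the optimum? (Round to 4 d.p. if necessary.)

x_1* = 0

Linear utility — the consumer picks whichever good has higher MU/price: 3/11 = 0.2727 vs 3/8 = 0.375.
x_2 gives more utility per dollar, so spend all income on x_2: x_2* = M/p_2, x_1* = 0.
Numerically: x_1* = 0, x_2* = 23.375.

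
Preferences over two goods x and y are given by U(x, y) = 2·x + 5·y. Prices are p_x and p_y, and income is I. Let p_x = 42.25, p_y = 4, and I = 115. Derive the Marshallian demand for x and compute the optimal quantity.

Perfect substitutes: compare marginal utility per dollar. 2/p_x vs 5/p_y → 0.0473 vs 1.25.
y gives more utility per dollar, so spend all income on y: y* = I/p_y, x* = 0.
Numerically: x* = 0, y* = 28.75.

x* = 0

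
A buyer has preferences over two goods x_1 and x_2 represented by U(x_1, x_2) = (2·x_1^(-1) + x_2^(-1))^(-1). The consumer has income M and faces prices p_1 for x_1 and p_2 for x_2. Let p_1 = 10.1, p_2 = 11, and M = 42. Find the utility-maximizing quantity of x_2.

x_2* = 1.6212

From the CES first-order condition, 2·(x_2/x_1)^(2) = p_1/p_2.
Solve for the ratio: x_2/x_1 = [(1/2)·p_1/p_2]^(0.5).
With the ratio pinned down, the budget gives x_1* = M/(p_1 + p_2·(x_2/x_1)) and x_2* = (x_2/x_1)·x_1*.
Numerically x_2/x_1 = 0.677562, so x_1* = 42/(10.1 + 11·0.677562) = 2.3927 and x_2* = 0.677562·2.3927 = 1.6212.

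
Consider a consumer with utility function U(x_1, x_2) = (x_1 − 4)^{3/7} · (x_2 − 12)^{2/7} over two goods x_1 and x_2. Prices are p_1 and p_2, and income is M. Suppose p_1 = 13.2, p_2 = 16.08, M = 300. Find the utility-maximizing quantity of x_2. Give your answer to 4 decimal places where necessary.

Discretionary income = 300 − 4·13.2 − 12·16.08 = 54.24; x_2* = 12 + 0.4·54.24/16.08 = 13.3493.

x_2* = 13.3493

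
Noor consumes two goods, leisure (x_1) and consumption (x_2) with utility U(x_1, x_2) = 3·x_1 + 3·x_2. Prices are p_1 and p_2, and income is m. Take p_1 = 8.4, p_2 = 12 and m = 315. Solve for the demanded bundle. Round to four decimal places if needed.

x_1* = 37.5, x_2* = 0

Linear utility — the consumer picks whichever good has higher MU/price: 3/8.4 = 0.3571 vs 3/12 = 0.25.
x_1 gives more utility per dollar, so spend all income on x_1: x_1* = m/p_1, x_2* = 0.
Numerically: x_1* = 37.5, x_2* = 0.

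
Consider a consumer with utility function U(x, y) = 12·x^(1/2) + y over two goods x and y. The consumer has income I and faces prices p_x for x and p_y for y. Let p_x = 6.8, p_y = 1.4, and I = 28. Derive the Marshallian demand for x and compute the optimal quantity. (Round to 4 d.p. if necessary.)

x* = 1.526

MU_x = 6/√x, MU_y = 1. Tangency: 6/√x = p_x/p_y.
Thus x* = (6·p_y/p_x)² — independent of I — with the rest of income spent on y.
Plugging in: x* = (6·1.4/6.8)² = 1.526.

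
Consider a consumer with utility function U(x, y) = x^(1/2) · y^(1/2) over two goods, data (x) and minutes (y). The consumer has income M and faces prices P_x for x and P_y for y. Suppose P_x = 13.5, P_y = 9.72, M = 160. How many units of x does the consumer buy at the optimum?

x* = 5.9259

MU_x/MU_y = (0.5·y)/(0.5·x); tangency sets this equal to P_x/P_y.
So 0.5·P_y·y = 0.5·P_x·x; combined with the budget, a share 0.5 of income goes to x.
Demand: x*(P_x,P_y,M) = 0.5·M/P_x and y* = 0.5·M/P_y.
At P_x=13.5, P_y=9.72, M=160: x* = 0.5·160/13.5 = 5.9259.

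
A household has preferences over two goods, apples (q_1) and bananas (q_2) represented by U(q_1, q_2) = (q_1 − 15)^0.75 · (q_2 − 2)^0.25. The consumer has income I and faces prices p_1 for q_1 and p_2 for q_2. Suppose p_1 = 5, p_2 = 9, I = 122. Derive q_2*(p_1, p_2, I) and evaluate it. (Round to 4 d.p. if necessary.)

Substituting into the budget: q_1* = 15 + 0.75·(I − 15·p_1 − 2·p_2)/p_1, and q_2* = 2 + 0.25·(…)/p_2.
Discretionary income = 122 − 15·5 − 2·9 = 29; q_2* = 2 + 0.25·29/9 = 2.8056.

q_2* = 2.8056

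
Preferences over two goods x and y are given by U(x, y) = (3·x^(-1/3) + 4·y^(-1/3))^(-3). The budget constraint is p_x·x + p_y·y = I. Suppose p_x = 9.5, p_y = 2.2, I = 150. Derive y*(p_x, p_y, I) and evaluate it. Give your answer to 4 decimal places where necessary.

y* = 31.5398

MU_x ∝ 3·x^(-4/3), MU_y ∝ 4·y^(-4/3), so MRS = (3/4)·(y/x)^(4/3) = p_x/p_y.
Solve for the ratio: y/x = [(4/3)·p_x/p_y]^(0.75).
With the ratio pinned down, the budget gives x* = I/(p_x + p_y·(y/x)) and y* = (y/x)·x*.
Numerically y/x = 3.71689, so x* = 150/(9.5 + 2.2·3.71689) = 8.4855 and y* = 3.71689·8.4855 = 31.5398.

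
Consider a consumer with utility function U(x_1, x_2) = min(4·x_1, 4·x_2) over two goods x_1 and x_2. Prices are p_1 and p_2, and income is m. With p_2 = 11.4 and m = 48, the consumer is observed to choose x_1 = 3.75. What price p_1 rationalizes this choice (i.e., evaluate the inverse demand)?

With perfect complements, no substitution: consume in ratio x_1:x_2 = 4:4.
Budget: p_1·x_1 + p_2·x_1 = m, so (4·p_1 + 4·p_2)·x_1 = 4·m.
Demand: x_1*(p_1,p_2,m) = 4·m/(4·p_1 + 4·p_2), x_2* = 4·m/(4·p_1 + 4·p_2).
Set x_1* = 3.75 in the demand function and solve for p_1: p_1 = 1.4.

p_1 = 1.4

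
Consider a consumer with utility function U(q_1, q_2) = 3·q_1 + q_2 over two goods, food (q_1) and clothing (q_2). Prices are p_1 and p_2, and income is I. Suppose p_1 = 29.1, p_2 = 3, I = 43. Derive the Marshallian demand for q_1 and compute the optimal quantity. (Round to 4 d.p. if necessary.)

q_2 gives more utility per dollar, so spend all income on q_2: q_2* = I/p_2, q_1* = 0.
Numerically: q_1* = 0, q_2* = 14.3333.

q_1* = 0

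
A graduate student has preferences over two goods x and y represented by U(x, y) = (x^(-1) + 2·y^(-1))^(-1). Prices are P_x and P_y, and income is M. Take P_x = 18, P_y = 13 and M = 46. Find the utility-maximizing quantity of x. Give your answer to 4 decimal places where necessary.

From the CES first-order condition, (1/2)·(y/x)^(2) = P_x/P_y.
Solve for the ratio: y/x = [2·P_x/P_y]^(0.5).
Substitute y = (y/x)·x into the budget: x* = M/(P_x + P_y·(y/x)).
Numerically y/x = 1.664101, so x* = 46/(18 + 13·1.664101) = 1.1606.

x* = 1.1606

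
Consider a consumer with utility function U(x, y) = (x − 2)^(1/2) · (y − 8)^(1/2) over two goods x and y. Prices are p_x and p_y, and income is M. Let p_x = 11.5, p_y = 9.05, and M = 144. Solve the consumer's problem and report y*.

y* = 10.6851

This is Cobb-Douglas in (x−2, y−8): tangency gives 0.5·p_y·(y−8) = 0.5·p_x·(x−2).
After buying the subsistence bundle (2, 8), a share 0.5 of the remaining income goes to x: x* = 2 + 0.5·(M − 2p_x − 8p_y)/p_x.
Discretionary income = 144 − 2·11.5 − 8·9.05 = 48.6; y* = 8 + 0.5·48.6/9.05 = 10.6851.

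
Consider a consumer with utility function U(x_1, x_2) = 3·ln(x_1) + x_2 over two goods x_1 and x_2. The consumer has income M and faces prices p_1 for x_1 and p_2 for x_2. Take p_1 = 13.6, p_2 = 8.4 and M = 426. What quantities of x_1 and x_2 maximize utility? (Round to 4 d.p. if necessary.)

Set MRS = p_1/p_2: (3/x_1)/1 = p_1/p_2.
So x_1*(p_1,p_2) = 3·p_2/p_1, independent of income; and x_2* = (M − 3·p_2)/p_2.
At the given prices: x_1* = 3·8.4/13.6 = 1.8529, and x_2* = 47.7143.

x_1* = 1.8529, x_2* = 47.7143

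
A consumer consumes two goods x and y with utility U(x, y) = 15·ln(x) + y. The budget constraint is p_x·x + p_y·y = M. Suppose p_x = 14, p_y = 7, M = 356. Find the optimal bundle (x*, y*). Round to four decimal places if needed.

Set MRS = p_x/p_y: (15/x)/1 = p_x/p_y.
So x*(p_x,p_y) = 15·p_y/p_x, independent of income; and y* = (M − 15·p_y)/p_y.
At the given prices: x* = 15·7/14 = 7.5, and y* = 35.8571.

x* = 7.5, y* = 35.8571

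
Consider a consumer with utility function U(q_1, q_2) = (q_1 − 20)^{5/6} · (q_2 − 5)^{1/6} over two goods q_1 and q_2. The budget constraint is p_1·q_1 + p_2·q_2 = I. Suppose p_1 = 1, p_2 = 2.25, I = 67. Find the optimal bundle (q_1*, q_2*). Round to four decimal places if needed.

Discretionary income = 67 − 20·1 − 5·2.25 = 35.75; q_1* = 20 + 5/6·35.75/1 = 49.7917; q_2* = 5 + 1/6·35.75/2.25 = 7.6481.

q_1* = 49.7917, q_2* = 7.6481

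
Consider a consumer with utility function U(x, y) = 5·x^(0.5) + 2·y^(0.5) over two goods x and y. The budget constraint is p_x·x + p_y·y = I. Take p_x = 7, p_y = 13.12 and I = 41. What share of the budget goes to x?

MRS = MU_x/MU_y = (5/2)·(y/x)^(0.5). Set equal to p_x/p_y.
Hence y/x = ((2/5)·p_x/p_y)^(1/(0.5)), i.e. raised to the 2 power.
Substitute y = (y/x)·x into the budget: x* = I/(p_x + p_y·(y/x)).
Numerically y/x = 0.045546, so x* = 41/(7 + 13.12·0.045546) = 5.3965 and y* = 0.045546·5.3965 = 0.2458.
Expenditure on x: 7·5.3965 = 37.7753; share = 0.9213.

share on x = 0.9213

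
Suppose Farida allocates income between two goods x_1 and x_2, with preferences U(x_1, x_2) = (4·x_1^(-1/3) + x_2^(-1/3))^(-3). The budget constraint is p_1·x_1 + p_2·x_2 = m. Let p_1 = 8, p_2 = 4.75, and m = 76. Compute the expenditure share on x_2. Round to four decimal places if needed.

MU_x_1 ∝ 4·x_1^(-4/3), MU_x_2 ∝ x_2^(-4/3), so MRS = 4·(x_2/x_1)^(4/3) = p_1/p_2.
Solve for the ratio: x_2/x_1 = [(1/4)·p_1/p_2]^(0.75).
With the ratio pinned down, the budget gives x_1* = m/(p_1 + p_2·(x_2/x_1)) and x_2* = (x_2/x_1)·x_1*.
Numerically x_2/x_1 = 0.5227, so x_1* = 76/(8 + 4.75·0.5227) = 7.25 and x_2* = 0.5227·7.25 = 3.7895.
Expenditure on x_2: 4.75·3.7895 = 18.0004; share = 0.2368.

share on x_2 = 0.2368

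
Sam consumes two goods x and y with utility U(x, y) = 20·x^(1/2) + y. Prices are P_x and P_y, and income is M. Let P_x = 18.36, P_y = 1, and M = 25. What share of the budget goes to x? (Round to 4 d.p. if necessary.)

Set MRS = P_x/P_y: 10·x^(−1/2) = P_x/P_y.
Solve: √x = 10·P_y/P_x, so x*(P_x,P_y) = (10·P_y/P_x)², and y* = (M − P_x·x*)/P_y.
Plugging in: x* = (10·1/18.36)² = 0.2967, y* = 19.5534.
Expenditure on x: 18.36·0.2967 = 5.4466; share = 0.2179.

share on x = 0.2179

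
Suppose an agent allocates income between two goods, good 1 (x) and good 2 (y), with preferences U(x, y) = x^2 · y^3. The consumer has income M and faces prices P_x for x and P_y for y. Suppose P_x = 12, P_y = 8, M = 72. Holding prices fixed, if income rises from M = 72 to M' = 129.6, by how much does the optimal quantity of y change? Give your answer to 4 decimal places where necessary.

Δy* = 4.32

Demand: x*(P_x,P_y,M) = 0.4·M/P_x and y* = 0.6·M/P_y.
At P_x=12, P_y=8, M=72: y* = 0.6·72/8 = 5.4.
At M' = 129.6: y* = 9.72. Change: 9.72 − 5.4 = 4.32.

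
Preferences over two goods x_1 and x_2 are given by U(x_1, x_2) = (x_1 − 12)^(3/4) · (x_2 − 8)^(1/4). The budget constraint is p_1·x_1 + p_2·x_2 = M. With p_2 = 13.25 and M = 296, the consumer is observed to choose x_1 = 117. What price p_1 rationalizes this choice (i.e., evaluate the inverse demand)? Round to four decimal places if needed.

This is Cobb-Douglas in (x_1−12, x_2−8): tangency gives 0.75·p_2·(x_2−8) = 0.25·p_1·(x_1−12).
Substituting into the budget: x_1* = 12 + 0.75·(M − 12·p_1 − 8·p_2)/p_1, and x_2* = 8 + 0.25·(…)/p_2.
Set x_1* = 117 in the demand function and solve for p_1: p_1 = 1.25.

p_1 = 1.25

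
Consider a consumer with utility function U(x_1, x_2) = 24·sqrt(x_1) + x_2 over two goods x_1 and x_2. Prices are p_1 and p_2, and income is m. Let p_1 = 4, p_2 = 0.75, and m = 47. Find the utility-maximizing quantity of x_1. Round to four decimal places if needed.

Set MRS = p_1/p_2: 12·x_1^(−1/2) = p_1/p_2.
Thus x_1* = (12·p_2/p_1)² — independent of m — with the rest of income spent on x_2.
Plugging in: x_1* = (12·0.75/4)² = 5.0625.

x_1* = 5.0625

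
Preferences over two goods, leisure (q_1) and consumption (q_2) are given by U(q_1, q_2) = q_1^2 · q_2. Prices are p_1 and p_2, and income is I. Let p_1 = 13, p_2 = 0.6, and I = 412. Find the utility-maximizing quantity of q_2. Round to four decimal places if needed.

Tangency: MRS = 2·q_2/q_1 = p_1/p_2.
So 2·p_2·q_2 = p_1·q_1; combined with the budget, a share 2/3 of income goes to q_1.
Demand: q_1*(p_1,p_2,I) = 2/3·I/p_1 and q_2* = 1/3·I/p_2.
At p_1=13, p_2=0.6, I=412: q_2* = 1/3·412/0.6 = 228.8889.

q_2* = 228.8889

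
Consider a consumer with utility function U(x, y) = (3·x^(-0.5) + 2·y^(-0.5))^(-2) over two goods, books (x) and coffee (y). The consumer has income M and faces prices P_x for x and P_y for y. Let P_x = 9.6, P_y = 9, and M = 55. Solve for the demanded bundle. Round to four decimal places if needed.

x* = 3.2796, y* = 2.6129

From the CES first-order condition, (3/2)·(y/x)^(1.5) = P_x/P_y.
Hence y/x = ((2/3)·P_x/P_y)^(1/(1.5)), i.e. raised to the 2/3 power.
Substitute y = (y/x)·x into the budget: x* = M/(P_x + P_y·(y/x)).
Numerically y/x = 0.796694, so x* = 55/(9.6 + 9·0.796694) = 3.2796 and y* = 0.796694·3.2796 = 2.6129.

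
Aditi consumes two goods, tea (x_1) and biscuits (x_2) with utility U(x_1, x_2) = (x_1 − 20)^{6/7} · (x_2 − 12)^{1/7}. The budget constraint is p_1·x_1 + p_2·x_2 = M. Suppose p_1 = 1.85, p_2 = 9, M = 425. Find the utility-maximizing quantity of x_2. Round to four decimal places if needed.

MRS = 6·(x_2−12)/(x_1−20). Tangency with p_1/p_2 gives x_2−12 = (1/6)·(p_1/p_2)·(x_1−20).
After buying the subsistence bundle (20, 12), a share 6/7 of the remaining income goes to x_1: x_1* = 20 + 6/7·(M − 20p_1 − 12p_2)/p_1.
Discretionary income = 425 − 20·1.85 − 12·9 = 280; x_2* = 12 + 1/7·280/9 = 16.4444.

x_2* = 16.4444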